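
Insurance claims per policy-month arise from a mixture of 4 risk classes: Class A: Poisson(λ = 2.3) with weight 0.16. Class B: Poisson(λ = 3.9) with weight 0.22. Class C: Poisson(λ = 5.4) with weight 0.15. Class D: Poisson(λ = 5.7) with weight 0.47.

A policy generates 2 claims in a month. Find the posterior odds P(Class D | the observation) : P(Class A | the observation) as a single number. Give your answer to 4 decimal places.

Only the two components matter; the odds are (π_i f_i(x)) / (π_j f_j(x)).
Component likelihoods at x = 2 claims:
  L_A = 0.265185
  L_B = 0.15394
  L_C = 0.0658518
  L_D = 0.0543552
0.0255469 / 0.0424295 ≈ 0.6021

0.6021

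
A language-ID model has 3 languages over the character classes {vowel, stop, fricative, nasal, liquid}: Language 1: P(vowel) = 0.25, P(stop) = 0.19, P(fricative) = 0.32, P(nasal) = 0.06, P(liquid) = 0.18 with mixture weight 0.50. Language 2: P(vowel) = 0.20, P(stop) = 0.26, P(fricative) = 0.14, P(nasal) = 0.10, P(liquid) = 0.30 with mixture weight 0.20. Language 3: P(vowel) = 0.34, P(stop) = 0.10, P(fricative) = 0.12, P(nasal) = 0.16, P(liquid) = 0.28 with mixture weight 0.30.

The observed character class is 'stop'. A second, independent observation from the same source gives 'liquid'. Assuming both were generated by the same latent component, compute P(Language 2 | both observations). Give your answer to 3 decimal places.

P(component k | x) = π_k·f_k(x) / marginal(x), where marginal(x) = Σ_j π_j·f_j(x).
Since both observations come from the same component, the likelihood for component k is f_k(x₁)·f_k(x₂).
  L_1 = [0.19] × [0.18] = 0.0342
  L_2 = [0.26] × [0.3] = 0.078
  L_3 = [0.1] × [0.28] = 0.028
Weight by the priors:
  π_1·L_1 = 0.50 × 0.0342 = 0.0171
  π_2·L_2 = 0.20 × 0.078 = 0.0156
  π_3·L_3 = 0.30 × 0.028 = 0.0084
Sum: 0.0171 + 0.0156 + 0.0084 = 0.0411
P(Language 2 | x) ≈ 0.380

0.380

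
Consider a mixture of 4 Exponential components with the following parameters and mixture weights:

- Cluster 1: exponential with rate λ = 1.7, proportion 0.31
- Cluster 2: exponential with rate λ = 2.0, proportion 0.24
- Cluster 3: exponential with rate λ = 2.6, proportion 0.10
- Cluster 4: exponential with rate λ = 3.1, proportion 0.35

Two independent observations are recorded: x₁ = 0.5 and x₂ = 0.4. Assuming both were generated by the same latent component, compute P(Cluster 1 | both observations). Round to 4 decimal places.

0.3107

By Bayes' theorem, P(k | x) = P(Z=k) f_k(x) / Σ_j P(Z=j) f_j(x).
Since both observations come from the same component, the likelihood for component k is f_k(x₁)·f_k(x₂).
  L_1 = [1.7·e^(−1.7·0.5) = 1.7·e^(−0.8500) = 0.726605] × [0.861249] = 0.625788
  L_2 = [2.0·e^(−2.0·0.5) = 2.0·e^(−1.0000) = 0.735759] × [0.898658] = 0.661196
  L_3 = [2.6·e^(−2.6·0.5) = 2.6·e^(−1.3000) = 0.708583] × [0.918982] = 0.651175
  L_4 = [3.1·e^(−3.1·0.5) = 3.1·e^(−1.5500) = 0.657969] × [0.897091] = 0.590258
Unnormalised posteriors:
  P(Z=1)·L_1 = 0.31 × 0.625788 = 0.193994
  P(Z=2)·L_2 = 0.24 × 0.661196 = 0.158687
  P(Z=3)·L_3 = 0.10 × 0.651175 = 0.0651175
  P(Z=4)·L_4 = 0.35 × 0.590258 = 0.20659
Sum: 0.193994 + 0.158687 + 0.0651175 + 0.20659 = 0.624389
P(Cluster 1 | x₁, x₂) = 0.193994 / 0.624389 ≈ 0.3107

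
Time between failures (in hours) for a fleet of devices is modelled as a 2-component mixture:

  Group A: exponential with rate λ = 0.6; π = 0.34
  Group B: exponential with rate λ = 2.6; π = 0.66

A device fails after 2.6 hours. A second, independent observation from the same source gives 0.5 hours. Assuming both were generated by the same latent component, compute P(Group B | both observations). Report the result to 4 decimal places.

0.0689

Apply Bayes' rule: the posterior for each component is proportional to its prior times its likelihood at x.
Since both observations come from the same component, the likelihood for component k is f_k(x₁)·f_k(x₂).
  f_A = [0.6·e^(−0.6·2.6) = 0.6·e^(−1.5600) = 0.126082] × [0.444491] = 0.0560421
  f_B = [2.6·e^(−2.6·2.6) = 2.6·e^(−6.7600) = 0.003014] × [0.708583] = 0.00213567
Multiply by the mixture weights:
  π_A·f_A = 0.34 × 0.0560421 = 0.0190543
  π_B·f_B = 0.66 × 0.00213567 = 0.00140954
Sum: 0.0190543 + 0.00140954 = 0.0204639
So the posterior for Group B is 0.00140954 / 0.0204639 ≈ 0.0689.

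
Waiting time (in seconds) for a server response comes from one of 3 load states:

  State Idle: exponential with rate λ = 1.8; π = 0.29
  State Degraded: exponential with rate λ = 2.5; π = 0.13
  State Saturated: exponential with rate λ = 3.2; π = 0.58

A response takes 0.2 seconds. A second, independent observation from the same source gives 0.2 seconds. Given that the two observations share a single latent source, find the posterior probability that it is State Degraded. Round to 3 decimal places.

0.124

The responsibility of component k is π_k f_k(x) divided by Σ_j π_j f_j(x).
Since both observations come from the same component, the likelihood for component k is f_k(x₁)·f_k(x₂).
  L_Idle = [1.25582] × [1.25582] = 1.57708
  L_Degraded = [1.51633] × [1.51633] = 2.29925
  L_Saturated = [1.68734] × [1.68734] = 2.8471
Unnormalised posteriors:
  π_Idle·L_Idle = 0.29 × 1.57708 = 0.457352
  π_Degraded·L_Degraded = 0.13 × 2.29925 = 0.298902
  π_Saturated·L_Saturated = 0.58 × 2.8471 = 1.65132
Sum: 0.457352 + 0.298902 + 1.65132 = 2.40757
P(State Degraded | data) ≈ 0.124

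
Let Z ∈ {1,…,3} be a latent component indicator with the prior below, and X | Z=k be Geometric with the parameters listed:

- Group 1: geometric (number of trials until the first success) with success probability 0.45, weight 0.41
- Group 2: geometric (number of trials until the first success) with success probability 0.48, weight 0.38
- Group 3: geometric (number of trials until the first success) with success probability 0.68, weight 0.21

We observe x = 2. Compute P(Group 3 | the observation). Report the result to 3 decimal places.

Apply Bayes' rule: the posterior for each component is proportional to its prior times its likelihood at x.
Evaluate each component's likelihood at the observed value:
  L_1 = 0.45·(1−0.45)^1 = 0.45·0.55 = 0.2475
  L_2 = 0.48·(1−0.48)^1 = 0.48·0.52 = 0.2496
  L_3 = 0.68·(1−0.68)^1 = 0.68·0.32 = 0.2176
Multiply by the mixture weights:
  w_1·L_1 = 0.41 × 0.2475 = 0.101475
  w_2·L_2 = 0.38 × 0.2496 = 0.094848
  w_3·L_3 = 0.21 × 0.2176 = 0.045696
Normaliser: 0.101475 + 0.094848 + 0.045696 = 0.242019
P(Group 3 | data) ≈ 0.189

0.189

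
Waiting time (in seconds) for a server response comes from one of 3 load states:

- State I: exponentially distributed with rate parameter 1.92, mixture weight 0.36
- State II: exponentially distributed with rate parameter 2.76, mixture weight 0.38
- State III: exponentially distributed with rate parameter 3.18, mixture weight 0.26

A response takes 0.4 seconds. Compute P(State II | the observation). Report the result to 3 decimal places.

Posterior ∝ prior × likelihood, so P(k | x) ∝ w_k f_k(x); normalise over all components.
Exponential densities:
  L_I = 0.890765
  L_II = 0.915057
  L_III = 0.89126
Weight by the priors:
  w_I·L_I = 0.36 × 0.890765 = 0.320675
  w_II·L_II = 0.38 × 0.915057 = 0.347722
  w_III·L_III = 0.26 × 0.89126 = 0.231728
Denominator: 0.320675 + 0.347722 + 0.231728 = 0.900125
P(State II | the observation) ≈ 0.386

0.386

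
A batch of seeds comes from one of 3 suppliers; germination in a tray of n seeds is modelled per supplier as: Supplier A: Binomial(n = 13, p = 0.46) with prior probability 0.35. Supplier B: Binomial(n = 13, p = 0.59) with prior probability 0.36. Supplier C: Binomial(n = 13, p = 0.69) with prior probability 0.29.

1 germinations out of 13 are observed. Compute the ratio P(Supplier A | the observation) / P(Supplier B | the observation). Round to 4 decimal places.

The posterior odds equal the prior odds times the likelihood ratio: (P(Z=i)/P(Z=j))·(f_i(x)/f_j(x)).
Component likelihoods at x = 1 germinations out of 13:
  f_A = C(13,1)·0.46^1·0.54^12 = 13·0.46·0.000614788 = 0.00367643
  f_B = C(13,1)·0.59^1·0.41^12 = 13·0.59·2.25635e-05 = 0.000173062
  f_C = C(13,1)·0.69^1·0.31^12 = 13·0.69·7.87663e-07 = 7.06534e-06
Posterior odds = (P(Z=A)·f_A) / (P(Z=B)·f_B) = (0.35·0.00367643) / (0.36·0.000173062) = 0.00128675 / 6.23023e-05 ≈ 20.6533

20.6533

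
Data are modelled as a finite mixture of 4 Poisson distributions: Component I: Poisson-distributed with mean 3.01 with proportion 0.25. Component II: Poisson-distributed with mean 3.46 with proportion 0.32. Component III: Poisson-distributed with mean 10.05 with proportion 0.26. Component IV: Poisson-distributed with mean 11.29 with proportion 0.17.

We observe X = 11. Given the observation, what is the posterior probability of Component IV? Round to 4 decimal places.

P(component k | x) = P(Z=k)·f_k(x) / marginal(x), where marginal(x) = Σ_j P(Z=j)·f_j(x).
Component likelihoods at x = 11:
  L_I = 0.000226908
  L_II = 0.000669919
  L_III = 0.114291
  L_IV = 0.11893
Unnormalised posteriors:
  P(Z=I)·L_I = 0.25 × 0.000226908 = 5.67269e-05
  P(Z=II)·L_II = 0.32 × 0.000669919 = 0.000214374
  P(Z=III)·L_III = 0.26 × 0.114291 = 0.0297156
  P(Z=IV)·L_IV = 0.17 × 0.11893 = 0.0202182
Evidence: 5.67269e-05 + 0.000214374 + 0.0297156 + 0.0202182 = 0.0502049
So the posterior for Component IV is 0.0202182 / 0.0502049 ≈ 0.4027.

0.4027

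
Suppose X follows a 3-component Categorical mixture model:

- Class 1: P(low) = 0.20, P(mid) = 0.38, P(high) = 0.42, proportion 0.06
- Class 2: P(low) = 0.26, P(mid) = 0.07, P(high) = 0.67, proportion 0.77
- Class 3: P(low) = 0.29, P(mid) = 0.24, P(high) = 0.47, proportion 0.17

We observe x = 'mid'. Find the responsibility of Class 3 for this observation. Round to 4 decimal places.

P(component k | x) = π_k·f_k(x) / marginal(x), where marginal(x) = Σ_j π_j·f_j(x).
Evaluate each component's likelihood at the observed value:
  L_1 = 0.38
  L_2 = 0.07
  L_3 = 0.24
Multiply by the mixture weights:
  π_1·L_1 = 0.06 × 0.38 = 0.0228
  π_2·L_2 = 0.77 × 0.07 = 0.0539
  π_3·L_3 = 0.17 × 0.24 = 0.0408
Evidence: 0.0228 + 0.0539 + 0.0408 = 0.1175
Responsibility of Class 3: 0.0408 / 0.1175 ≈ 0.3472

0.3472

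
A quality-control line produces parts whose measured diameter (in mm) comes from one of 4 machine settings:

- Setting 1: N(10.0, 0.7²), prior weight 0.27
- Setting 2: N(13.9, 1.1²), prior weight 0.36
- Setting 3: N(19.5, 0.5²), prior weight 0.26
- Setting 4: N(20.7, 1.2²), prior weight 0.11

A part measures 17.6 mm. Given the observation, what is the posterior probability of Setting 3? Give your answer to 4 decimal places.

By Bayes' theorem, P(k | x) = π_k f_k(x) / Σ_j π_j f_j(x).
Component likelihoods at x = 17.6 mm:
  f_1 = (1/(0.7·√(2π)))·exp(−(17.6−10.0)²/(2·0.7²)) = 0.569918·exp(-58.93878) = 1.44221e-26
  f_2 = (1/(1.1·√(2π)))·exp(−(17.6−13.9)²/(2·1.1²)) = 0.362675·exp(-5.65702) = 0.00126678
  f_3 = (1/(0.5·√(2π)))·exp(−(17.6−19.5)²/(2·0.5²)) = 0.797885·exp(-7.22000) = 0.000583894
  f_4 = (1/(1.2·√(2π)))·exp(−(17.6−20.7)²/(2·1.2²)) = 0.332452·exp(-3.33681) = 0.0118188
Weight by the priors:
  π_1·f_1 = 0.27 × 1.44221e-26 = 3.89395e-27
  π_2·f_2 = 0.36 × 0.00126678 = 0.000456042
  π_3·f_3 = 0.26 × 0.000583894 = 0.000151812
  π_4·f_4 = 0.11 × 0.0118188 = 0.00130007
Evidence: 3.89395e-27 + 0.000456042 + 0.000151812 + 0.00130007 = 0.00190792
P(Setting 3 | data) ≈ 0.0796

0.0796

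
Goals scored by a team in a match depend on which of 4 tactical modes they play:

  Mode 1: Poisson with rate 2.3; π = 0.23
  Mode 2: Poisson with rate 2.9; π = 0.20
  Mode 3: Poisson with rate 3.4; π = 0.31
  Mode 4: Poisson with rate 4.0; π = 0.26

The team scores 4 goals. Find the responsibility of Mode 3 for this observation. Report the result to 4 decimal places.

0.3435

Apply Bayes' rule: the posterior for each component is proportional to its prior times its likelihood at x.
Poisson probabilities:
  f_1 = e^(−2.3)·2.3^4/4! = 0.116902
  f_2 = e^(−2.9)·2.9^4/4! = 0.162154
  f_3 = e^(−3.4)·3.4^4/4! = 0.185825
  f_4 = e^(−4.0)·4.0^4/4! = 0.195367
Weight by the priors:
  w_1·f_1 = 0.23 × 0.116902 = 0.0268875
  w_2·f_2 = 0.20 × 0.162154 = 0.0324307
  w_3·f_3 = 0.31 × 0.185825 = 0.0576056
  w_4·f_4 = 0.26 × 0.195367 = 0.0507954
Denominator: 0.0268875 + 0.0324307 + 0.0576056 + 0.0507954 = 0.167719
So the posterior for Mode 3 is 0.0576056 / 0.167719 ≈ 0.3435.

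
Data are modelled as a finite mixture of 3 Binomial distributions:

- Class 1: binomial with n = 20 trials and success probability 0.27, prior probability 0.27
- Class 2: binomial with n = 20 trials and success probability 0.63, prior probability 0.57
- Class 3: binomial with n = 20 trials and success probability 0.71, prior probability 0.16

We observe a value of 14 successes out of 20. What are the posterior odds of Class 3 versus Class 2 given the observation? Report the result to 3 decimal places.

0.347

Only the two components matter; the odds are (w_i f_i(x)) / (w_j f_j(x)).
Component likelihoods at x = 14 successes out of 20:
  p_1 = C(20,14)·0.27^14·0.73^6 = 38760·1.09419e-08·0.151334 = 6.41821e-05
  p_2 = C(20,14)·0.63^14·0.37^6 = 38760·0.00155156·0.00256573 = 0.154299
  p_3 = C(20,14)·0.71^14·0.29^6 = 38760·0.00827212·0.000594823 = 0.190717
0.0305147 / 0.0879502 ≈ 0.347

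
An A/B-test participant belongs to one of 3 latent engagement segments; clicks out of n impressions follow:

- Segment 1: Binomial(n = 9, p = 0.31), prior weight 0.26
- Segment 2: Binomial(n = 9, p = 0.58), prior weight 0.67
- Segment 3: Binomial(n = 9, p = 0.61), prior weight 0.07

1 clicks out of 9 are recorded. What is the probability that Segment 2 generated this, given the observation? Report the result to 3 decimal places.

0.083

By Bayes' theorem, P(k | x) = P(Z=k) f_k(x) / Σ_j P(Z=j) f_j(x).
Component likelihoods at x = 1 clicks out of 9:
  L_1 = 0.14335
  L_2 = 0.00505434
  L_3 = 0.00293825
Unnormalised posteriors:
  P(Z=1)·L_1 = 0.26 × 0.14335 = 0.0372709
  P(Z=2)·L_2 = 0.67 × 0.00505434 = 0.00338641
  P(Z=3)·L_3 = 0.07 × 0.00293825 = 0.000205678
Denominator: 0.0372709 + 0.00338641 + 0.000205678 = 0.040863
So the posterior for Segment 2 is 0.00338641 / 0.040863 ≈ 0.083.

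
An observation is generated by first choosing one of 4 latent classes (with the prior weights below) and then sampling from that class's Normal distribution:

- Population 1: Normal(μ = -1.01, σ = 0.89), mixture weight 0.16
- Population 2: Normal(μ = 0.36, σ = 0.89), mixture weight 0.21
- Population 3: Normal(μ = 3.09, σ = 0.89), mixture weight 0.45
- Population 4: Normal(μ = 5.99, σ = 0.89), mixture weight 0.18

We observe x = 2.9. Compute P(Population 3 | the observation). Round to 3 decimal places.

By Bayes' theorem, P(k | x) = P(Z=k) f_k(x) / Σ_j P(Z=j) f_j(x).
Normal densities:
  f_1 = 2.88684e-05
  f_2 = 0.00763608
  f_3 = 0.438151
  f_4 = 0.00108142
Weight by the priors:
  P(Z=1)·f_1 = 0.16 × 2.88684e-05 = 4.61894e-06
  P(Z=2)·f_2 = 0.21 × 0.00763608 = 0.00160358
  P(Z=3)·f_3 = 0.45 × 0.438151 = 0.197168
  P(Z=4)·f_4 = 0.18 × 0.00108142 = 0.000194655
Denominator: 4.61894e-06 + 0.00160358 + 0.197168 + 0.000194655 = 0.198971
P(Population 3 | the observation) = 0.197168 / 0.198971 ≈ 0.991

0.991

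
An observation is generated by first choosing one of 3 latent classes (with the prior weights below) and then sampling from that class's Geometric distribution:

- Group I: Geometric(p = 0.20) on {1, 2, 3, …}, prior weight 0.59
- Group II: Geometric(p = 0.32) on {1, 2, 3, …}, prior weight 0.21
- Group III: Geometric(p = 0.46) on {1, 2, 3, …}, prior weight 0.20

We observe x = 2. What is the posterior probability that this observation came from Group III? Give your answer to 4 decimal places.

The responsibility of component k is w_k f_k(x) divided by Σ_j w_j f_j(x).
Geometric probabilities:
  f_I = 0.20·(1−0.20)^1 = 0.20·0.8 = 0.16
  f_II = 0.32·(1−0.32)^1 = 0.32·0.68 = 0.2176
  f_III = 0.46·(1−0.46)^1 = 0.46·0.54 = 0.2484
Multiply by the mixture weights:
  w_I·f_I = 0.59 × 0.16 = 0.0944
  w_II·f_II = 0.21 × 0.2176 = 0.045696
  w_III·f_III = 0.20 × 0.2484 = 0.04968
Normaliser: 0.0944 + 0.045696 + 0.04968 = 0.189776
P(Group III | the observation) = 0.04968 / 0.189776 ≈ 0.2618

0.2618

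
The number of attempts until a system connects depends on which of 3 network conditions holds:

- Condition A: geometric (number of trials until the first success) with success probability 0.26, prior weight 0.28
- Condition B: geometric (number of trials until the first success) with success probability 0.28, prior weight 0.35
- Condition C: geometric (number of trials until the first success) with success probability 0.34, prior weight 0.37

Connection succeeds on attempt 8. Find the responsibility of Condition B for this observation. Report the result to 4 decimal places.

Apply Bayes' rule: the posterior for each component is proportional to its prior times its likelihood at x.
Component likelihoods at x = 8:
  p_A = 0.26·(1−0.26)^7 = 0.26·0.121513 = 0.0315933
  p_B = 0.28·(1−0.28)^7 = 0.28·0.100306 = 0.0280857
  p_C = 0.34·(1−0.34)^7 = 0.34·0.0545516 = 0.0185475
Unnormalised posteriors:
  P(Z=A)·p_A = 0.28 × 0.0315933 = 0.00884613
  P(Z=B)·p_B = 0.35 × 0.0280857 = 0.00983
  P(Z=C)·p_C = 0.37 × 0.0185475 = 0.00686259
Normaliser: 0.00884613 + 0.00983 + 0.00686259 = 0.0255387
So the posterior for Condition B is 0.00983 / 0.0255387 ≈ 0.3849.

0.3849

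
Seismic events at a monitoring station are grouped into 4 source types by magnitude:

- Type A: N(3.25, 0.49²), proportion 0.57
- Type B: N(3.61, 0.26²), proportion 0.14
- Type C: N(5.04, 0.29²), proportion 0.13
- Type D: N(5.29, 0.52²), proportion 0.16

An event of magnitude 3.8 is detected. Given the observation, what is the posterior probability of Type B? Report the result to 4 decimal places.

0.3976

Posterior ∝ prior × likelihood, so P(k | x) ∝ P(Z=k) f_k(x); normalise over all components.
Normal densities:
  f_A = (1/(0.49·√(2π)))·exp(−(3.8−3.25)²/(2·0.49²)) = 0.814168·exp(-0.62995) = 0.433643
  f_B = (1/(0.26·√(2π)))·exp(−(3.8−3.61)²/(2·0.26²)) = 1.534393·exp(-0.26701) = 1.17483
  f_C = (1/(0.29·√(2π)))·exp(−(3.8−5.04)²/(2·0.29²)) = 1.375663·exp(-9.14150) = 0.00014737
  f_D = (1/(0.52·√(2π)))·exp(−(3.8−5.29)²/(2·0.52²)) = 0.767197·exp(-4.10521) = 0.0126484
Prior × likelihood for each component:
  P(Z=A)·f_A = 0.57 × 0.433643 = 0.247176
  P(Z=B)·f_B = 0.14 × 1.17483 = 0.164476
  P(Z=C)·f_C = 0.13 × 0.00014737 = 1.91581e-05
  P(Z=D)·f_D = 0.16 × 0.0126484 = 0.00202374
Normaliser: 0.247176 + 0.164476 + 1.91581e-05 + 0.00202374 = 0.413695
So the posterior for Type B is 0.164476 / 0.413695 ≈ 0.3976.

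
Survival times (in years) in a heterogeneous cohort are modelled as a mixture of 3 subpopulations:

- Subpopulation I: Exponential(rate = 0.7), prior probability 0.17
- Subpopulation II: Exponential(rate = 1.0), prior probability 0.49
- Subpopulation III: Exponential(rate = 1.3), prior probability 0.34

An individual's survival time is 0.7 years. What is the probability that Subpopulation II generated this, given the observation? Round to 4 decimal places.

Posterior ∝ prior × likelihood, so P(k | x) ∝ π_k f_k(x); normalise over all components.
Component likelihoods at x = 0.7 years:
  p_I = 0.7·e^(−0.7·0.7) = 0.7·e^(−0.4900) = 0.428838
  p_II = 1.0·e^(−1.0·0.7) = 1.0·e^(−0.7000) = 0.496585
  p_III = 1.3·e^(−1.3·0.7) = 1.3·e^(−0.9100) = 0.523281
Weight by the priors:
  π_I·p_I = 0.17 × 0.428838 = 0.0729025
  π_II·p_II = 0.49 × 0.496585 = 0.243327
  π_III·p_III = 0.34 × 0.523281 = 0.177916
Sum: 0.0729025 + 0.243327 + 0.177916 = 0.494145
P(Subpopulation II | the observation) ≈ 0.4924

0.4924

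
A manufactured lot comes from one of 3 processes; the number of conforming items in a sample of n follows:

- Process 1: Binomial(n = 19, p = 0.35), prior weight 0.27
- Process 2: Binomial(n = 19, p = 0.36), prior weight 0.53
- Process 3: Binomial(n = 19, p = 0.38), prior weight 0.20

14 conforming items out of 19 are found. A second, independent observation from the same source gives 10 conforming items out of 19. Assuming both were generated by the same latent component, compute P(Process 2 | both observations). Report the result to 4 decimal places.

P(component k | x) = w_k·f_k(x) / marginal(x), where marginal(x) = Σ_j w_j·f_j(x).
Since both observations come from the same component, the likelihood for component k is f_k(x₁)·f_k(x₂).
  p_1 = [C(19,14)·0.35^14·0.65^5 = 11628·4.13955e-07·0.116029 = 0.000558502] × [0.05278] = 2.94777e-05
  p_2 = [C(19,14)·0.36^14·0.64^5 = 11628·6.14094e-07·0.107374 = 0.000766725] × [0.0608434] = 4.66502e-05
  p_3 = [C(19,14)·0.38^14·0.62^5 = 11628·1.30909e-06·0.0916133 = 0.00139455] × [0.0785109] = 0.000109487
Prior × likelihood for each component:
  w_1·p_1 = 0.27 × 2.94777e-05 = 7.95898e-06
  w_2·p_2 = 0.53 × 4.66502e-05 = 2.47246e-05
  w_3·p_3 = 0.20 × 0.000109487 = 2.18975e-05
Marginal: 7.95898e-06 + 2.47246e-05 + 2.18975e-05 = 5.4581e-05
P(Process 2 | data) ≈ 0.4530

0.4530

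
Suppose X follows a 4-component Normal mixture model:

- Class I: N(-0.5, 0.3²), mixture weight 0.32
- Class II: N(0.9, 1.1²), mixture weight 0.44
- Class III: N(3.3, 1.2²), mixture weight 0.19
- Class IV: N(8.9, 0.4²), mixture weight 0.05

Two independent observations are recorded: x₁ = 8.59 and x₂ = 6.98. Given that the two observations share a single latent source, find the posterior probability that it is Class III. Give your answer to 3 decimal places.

Posterior ∝ prior × likelihood, so P(k | x) ∝ π_k f_k(x); normalise over all components.
Since both observations come from the same component, the likelihood for component k is f_k(x₁)·f_k(x₂).
  f_I = [(1/(0.3·√(2π)))·exp(−(8.59−-0.5)²/(2·0.3²)) = 1.329808·exp(-459.04500) = 5.79533e-200] × [1.34779e-135] = 0
  f_II = [(1/(1.1·√(2π)))·exp(−(8.59−0.9)²/(2·1.1²)) = 0.362675·exp(-24.43640) = 8.84956e-12] × [8.42379e-08] = 7.45468e-19
  f_III = [(1/(1.2·√(2π)))·exp(−(8.59−3.3)²/(2·1.2²)) = 0.332452·exp(-9.71670) = 2.00364e-05] × [0.00301703] = 6.04503e-08
  f_IV = [(1/(0.4·√(2π)))·exp(−(8.59−8.9)²/(2·0.4²)) = 0.997356·exp(-0.30031) = 0.738628] × [9.90325e-06] = 7.31482e-06
Multiply by the mixture weights:
  π_I·f_I = 0.32 × 0 = 0
  π_II·f_II = 0.44 × 7.45468e-19 = 3.28006e-19
  π_III·f_III = 0.19 × 6.04503e-08 = 1.14856e-08
  π_IV·f_IV = 0.05 × 7.31482e-06 = 3.65741e-07
Marginal: 0 + 3.28006e-19 + 1.14856e-08 + 3.65741e-07 = 3.77227e-07
P(Class III | data) = 1.14856e-08 / 3.77227e-07 ≈ 0.030

0.030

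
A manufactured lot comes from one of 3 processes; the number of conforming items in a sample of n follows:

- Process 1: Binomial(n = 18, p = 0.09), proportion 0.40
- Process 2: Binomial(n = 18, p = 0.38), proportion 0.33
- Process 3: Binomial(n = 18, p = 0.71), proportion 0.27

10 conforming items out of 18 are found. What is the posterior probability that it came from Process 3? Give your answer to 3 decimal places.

By Bayes' theorem, P(k | x) = P(Z=k) f_k(x) / Σ_j P(Z=j) f_j(x).
Evaluate each component's likelihood at the observed value:
  f_1 = 7.17486e-07
  f_2 = 0.0599828
  f_3 = 0.0712566
Unnormalised posteriors:
  P(Z=1)·f_1 = 0.40 × 7.17486e-07 = 2.86995e-07
  P(Z=2)·f_2 = 0.33 × 0.0599828 = 0.0197943
  P(Z=3)·f_3 = 0.27 × 0.0712566 = 0.0192393
Denominator: 2.86995e-07 + 0.0197943 + 0.0192393 = 0.0390339
Responsibility of Process 3: 0.0192393 / 0.0390339 ≈ 0.493

0.493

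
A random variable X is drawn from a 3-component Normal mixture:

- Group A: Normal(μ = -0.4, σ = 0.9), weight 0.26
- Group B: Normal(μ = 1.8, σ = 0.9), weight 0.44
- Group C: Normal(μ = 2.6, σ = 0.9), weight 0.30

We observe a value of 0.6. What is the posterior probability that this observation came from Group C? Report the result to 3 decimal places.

P(component k | x) = P(Z=k)·f_k(x) / marginal(x), where marginal(x) = Σ_j P(Z=j)·f_j(x).
Evaluate each component's likelihood at the observed value:
  L_A = (1/(0.9·√(2π)))·exp(−(0.6−-0.4)²/(2·0.9²)) = 0.443269·exp(-0.61728) = 0.239103
  L_B = (1/(0.9·√(2π)))·exp(−(0.6−1.8)²/(2·0.9²)) = 0.443269·exp(-0.88889) = 0.182233
  L_C = (1/(0.9·√(2π)))·exp(−(0.6−2.6)²/(2·0.9²)) = 0.443269·exp(-2.46914) = 0.0375263
Unnormalised posteriors:
  P(Z=A)·L_A = 0.26 × 0.239103 = 0.0621667
  P(Z=B)·L_B = 0.44 × 0.182233 = 0.0801827
  P(Z=C)·L_C = 0.30 × 0.0375263 = 0.0112579
Normaliser: 0.0621667 + 0.0801827 + 0.0112579 = 0.153607
P(Group C | 0.6) ≈ 0.073

0.073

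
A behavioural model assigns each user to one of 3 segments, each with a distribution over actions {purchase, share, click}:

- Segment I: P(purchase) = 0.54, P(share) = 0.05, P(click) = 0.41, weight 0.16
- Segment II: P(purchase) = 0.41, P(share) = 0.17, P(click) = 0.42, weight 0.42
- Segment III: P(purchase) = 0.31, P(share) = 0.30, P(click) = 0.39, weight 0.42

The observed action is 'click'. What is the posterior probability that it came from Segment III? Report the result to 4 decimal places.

0.4036

The responsibility of component k is π_k f_k(x) divided by Σ_j π_j f_j(x).
Component likelihoods at x = 'click':
  p_I = 0.41
  p_II = 0.42
  p_III = 0.39
Multiply by the mixture weights:
  π_I·p_I = 0.16 × 0.41 = 0.0656
  π_II·p_II = 0.42 × 0.42 = 0.1764
  π_III·p_III = 0.42 × 0.39 = 0.1638
Sum: 0.0656 + 0.1764 + 0.1638 = 0.4058
P(Segment III | the observation) ≈ 0.4036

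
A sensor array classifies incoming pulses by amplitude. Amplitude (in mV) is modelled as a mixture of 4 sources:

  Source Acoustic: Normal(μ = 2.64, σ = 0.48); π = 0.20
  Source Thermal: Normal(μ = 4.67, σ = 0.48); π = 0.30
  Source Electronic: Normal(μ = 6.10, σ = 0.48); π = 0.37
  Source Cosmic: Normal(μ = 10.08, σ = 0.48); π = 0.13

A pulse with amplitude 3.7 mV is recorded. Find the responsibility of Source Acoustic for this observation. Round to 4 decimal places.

0.3096

The responsibility of component k is π_k f_k(x) divided by Σ_j π_j f_j(x).
Evaluate each component's likelihood at the observed value:
  L_Acoustic = 0.0725603
  L_Thermal = 0.107867
  L_Electronic = 3.09733e-06
  L_Cosmic = 3.60257e-39
Prior × likelihood for each component:
  π_Acoustic·L_Acoustic = 0.20 × 0.0725603 = 0.0145121
  π_Thermal·L_Thermal = 0.30 × 0.107867 = 0.0323602
  π_Electronic·L_Electronic = 0.37 × 3.09733e-06 = 1.14601e-06
  π_Cosmic·L_Cosmic = 0.13 × 3.60257e-39 = 4.68334e-40
Evidence: 0.0145121 + 0.0323602 + 1.14601e-06 + 4.68334e-40 = 0.0468734
Responsibility of Source Acoustic: 0.0145121 / 0.0468734 ≈ 0.3096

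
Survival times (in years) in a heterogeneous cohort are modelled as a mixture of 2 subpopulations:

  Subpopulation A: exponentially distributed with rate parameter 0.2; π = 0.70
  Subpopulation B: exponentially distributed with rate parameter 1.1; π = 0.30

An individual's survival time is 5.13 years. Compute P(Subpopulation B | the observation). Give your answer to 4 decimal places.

The responsibility of component k is π_k f_k(x) divided by Σ_j π_j f_j(x).
Exponential densities:
  L_A = 0.0716876
  L_B = 0.00389645
Weight by the priors:
  π_A·L_A = 0.70 × 0.0716876 = 0.0501813
  π_B·L_B = 0.30 × 0.00389645 = 0.00116893
Denominator: 0.0501813 + 0.00116893 = 0.0513502
So the posterior for Subpopulation B is 0.00116893 / 0.0513502 ≈ 0.0228.

0.0228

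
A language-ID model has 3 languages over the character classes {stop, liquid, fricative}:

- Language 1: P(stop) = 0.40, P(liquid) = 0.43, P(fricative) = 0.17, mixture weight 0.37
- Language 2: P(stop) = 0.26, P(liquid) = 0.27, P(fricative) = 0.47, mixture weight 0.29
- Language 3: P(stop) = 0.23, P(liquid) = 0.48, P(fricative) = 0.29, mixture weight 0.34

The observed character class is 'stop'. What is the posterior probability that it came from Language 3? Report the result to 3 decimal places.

By Bayes' theorem, P(k | x) = w_k f_k(x) / Σ_j w_j f_j(x).
Categorical probabilities:
  L_1 = 0.4
  L_2 = 0.26
  L_3 = 0.23
Unnormalised posteriors:
  w_1·L_1 = 0.37 × 0.4 = 0.148
  w_2·L_2 = 0.29 × 0.26 = 0.0754
  w_3·L_3 = 0.34 × 0.23 = 0.0782
Evidence: 0.148 + 0.0754 + 0.0782 = 0.3016
Responsibility of Language 3: 0.0782 / 0.3016 ≈ 0.259

0.259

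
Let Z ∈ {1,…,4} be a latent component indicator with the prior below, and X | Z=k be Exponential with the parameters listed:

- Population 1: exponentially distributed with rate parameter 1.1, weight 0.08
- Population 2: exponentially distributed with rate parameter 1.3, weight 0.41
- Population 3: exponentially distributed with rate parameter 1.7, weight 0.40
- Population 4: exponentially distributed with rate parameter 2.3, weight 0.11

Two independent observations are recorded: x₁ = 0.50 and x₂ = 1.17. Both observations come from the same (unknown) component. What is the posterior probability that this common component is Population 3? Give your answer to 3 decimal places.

Posterior ∝ prior × likelihood, so P(k | x) ∝ w_k f_k(x); normalise over all components.
Since both observations come from the same component, the likelihood for component k is f_k(x₁)·f_k(x₂).
  p_1 = [0.634645] × [0.303708] = 0.192746
  p_2 = [0.67866] × [0.284041] = 0.192767
  p_3 = [0.726605] × [0.232615] = 0.169019
  p_4 = [0.728265] × [0.15597] = 0.113588
Multiply by the mixture weights:
  w_1·p_1 = 0.08 × 0.192746 = 0.0154197
  w_2·p_2 = 0.41 × 0.192767 = 0.0790346
  w_3·p_3 = 0.40 × 0.169019 = 0.0676076
  w_4·p_4 = 0.11 × 0.113588 = 0.0124946
Sum: 0.0154197 + 0.0790346 + 0.0676076 + 0.0124946 = 0.174557
P(Population 3 | x) = 0.0676076 / 0.174557 ≈ 0.387

0.387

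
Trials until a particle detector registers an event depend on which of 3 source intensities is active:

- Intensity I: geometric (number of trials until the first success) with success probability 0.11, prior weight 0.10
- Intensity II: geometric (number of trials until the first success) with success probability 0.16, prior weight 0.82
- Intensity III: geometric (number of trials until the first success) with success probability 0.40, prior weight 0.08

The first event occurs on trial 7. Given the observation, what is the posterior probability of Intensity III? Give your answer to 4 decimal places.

0.0281

By Bayes' theorem, P(k | x) = π_k f_k(x) / Σ_j π_j f_j(x).
Geometric probabilities:
  L_I = 0.0546679
  L_II = 0.0562077
  L_III = 0.0186624
Unnormalised posteriors:
  π_I·L_I = 0.10 × 0.0546679 = 0.00546679
  π_II·L_II = 0.82 × 0.0562077 = 0.0460903
  π_III·L_III = 0.08 × 0.0186624 = 0.00149299
Sum: 0.00546679 + 0.0460903 + 0.00149299 = 0.0530501
P(Intensity III | the observation) = 0.00149299 / 0.0530501 ≈ 0.0281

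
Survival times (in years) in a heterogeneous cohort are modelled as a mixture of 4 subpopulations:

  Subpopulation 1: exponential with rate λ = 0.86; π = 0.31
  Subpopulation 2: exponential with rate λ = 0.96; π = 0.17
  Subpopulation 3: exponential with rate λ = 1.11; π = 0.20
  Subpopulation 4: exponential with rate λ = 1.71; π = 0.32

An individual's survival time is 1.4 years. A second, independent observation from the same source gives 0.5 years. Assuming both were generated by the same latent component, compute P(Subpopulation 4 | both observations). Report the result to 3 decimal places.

0.267

By Bayes' theorem, P(k | x) = π_k f_k(x) / Σ_j π_j f_j(x).
Since both observations come from the same component, the likelihood for component k is f_k(x₁)·f_k(x₂).
  p_1 = [0.257993] × [0.559438] = 0.144331
  p_2 = [0.250368] × [0.594032] = 0.148727
  p_3 = [0.234655] × [0.63722] = 0.149527
  p_4 = [0.156061] × [0.727234] = 0.113493
Unnormalised posteriors:
  π_1·p_1 = 0.31 × 0.144331 = 0.0447426
  π_2·p_2 = 0.17 × 0.148727 = 0.0252836
  π_3·p_3 = 0.20 × 0.149527 = 0.0299054
  π_4·p_4 = 0.32 × 0.113493 = 0.0363178
Evidence: 0.0447426 + 0.0252836 + 0.0299054 + 0.0363178 = 0.136249
P(Subpopulation 4 | x) ≈ 0.267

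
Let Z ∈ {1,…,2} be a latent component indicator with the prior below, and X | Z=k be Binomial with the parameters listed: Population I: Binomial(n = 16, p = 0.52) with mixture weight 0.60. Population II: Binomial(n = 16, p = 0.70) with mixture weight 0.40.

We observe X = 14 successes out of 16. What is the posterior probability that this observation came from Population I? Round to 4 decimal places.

0.0565

Apply Bayes' rule: the posterior for each component is proportional to its prior times its likelihood at x.
Binomial probabilities:
  f_I = 0.0029222
  f_II = 0.0732481
Unnormalised posteriors:
  P(Z=I)·f_I = 0.60 × 0.0029222 = 0.00175332
  P(Z=II)·f_II = 0.40 × 0.0732481 = 0.0292992
Sum: 0.00175332 + 0.0292992 = 0.0310526
Responsibility of Population I: 0.00175332 / 0.0310526 ≈ 0.0565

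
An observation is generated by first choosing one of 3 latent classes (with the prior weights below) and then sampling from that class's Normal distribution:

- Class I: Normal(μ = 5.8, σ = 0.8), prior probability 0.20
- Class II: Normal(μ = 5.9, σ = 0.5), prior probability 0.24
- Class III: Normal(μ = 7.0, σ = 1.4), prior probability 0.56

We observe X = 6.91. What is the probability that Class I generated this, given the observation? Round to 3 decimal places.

By Bayes' theorem, P(k | x) = w_k f_k(x) / Σ_j w_j f_j(x).
Component likelihoods at x = 6.91:
  L_I = (1/(0.8·√(2π)))·exp(−(6.91−5.8)²/(2·0.8²)) = 0.498678·exp(-0.96258) = 0.190449
  L_II = (1/(0.5·√(2π)))·exp(−(6.91−5.9)²/(2·0.5²)) = 0.797885·exp(-2.04020) = 0.103727
  L_III = (1/(1.4·√(2π)))·exp(−(6.91−7.0)²/(2·1.4²)) = 0.284959·exp(-0.00207) = 0.284371
Unnormalised posteriors:
  w_I·L_I = 0.20 × 0.190449 = 0.0380897
  w_II·L_II = 0.24 × 0.103727 = 0.0248945
  w_III·L_III = 0.56 × 0.284371 = 0.159248
Sum: 0.0380897 + 0.0248945 + 0.159248 = 0.222232
Responsibility of Class I: 0.0380897 / 0.222232 ≈ 0.171

0.171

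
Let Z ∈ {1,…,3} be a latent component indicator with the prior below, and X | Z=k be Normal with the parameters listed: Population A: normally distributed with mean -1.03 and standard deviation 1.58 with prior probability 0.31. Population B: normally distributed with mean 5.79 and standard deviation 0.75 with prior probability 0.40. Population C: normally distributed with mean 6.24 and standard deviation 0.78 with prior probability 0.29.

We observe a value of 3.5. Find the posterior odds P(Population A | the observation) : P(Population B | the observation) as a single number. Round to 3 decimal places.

The posterior odds equal the prior odds times the likelihood ratio: (w_i/w_j)·(f_i(x)/f_j(x)).
Normal densities:
  f_A = (1/(1.58·√(2π)))·exp(−(3.5−-1.03)²/(2·1.58²)) = 0.252495·exp(-4.11010) = 0.00414247
  f_B = (1/(0.75·√(2π)))·exp(−(3.5−5.79)²/(2·0.75²)) = 0.531923·exp(-4.66142) = 0.00502827
  f_C = (1/(0.78·√(2π)))·exp(−(3.5−6.24)²/(2·0.78²)) = 0.511464·exp(-6.16995) = 0.00106964
Odds = (0.31/0.40) × (0.00414247/0.00502827) = 0.775 × 0.823836 ≈ 0.638

0.638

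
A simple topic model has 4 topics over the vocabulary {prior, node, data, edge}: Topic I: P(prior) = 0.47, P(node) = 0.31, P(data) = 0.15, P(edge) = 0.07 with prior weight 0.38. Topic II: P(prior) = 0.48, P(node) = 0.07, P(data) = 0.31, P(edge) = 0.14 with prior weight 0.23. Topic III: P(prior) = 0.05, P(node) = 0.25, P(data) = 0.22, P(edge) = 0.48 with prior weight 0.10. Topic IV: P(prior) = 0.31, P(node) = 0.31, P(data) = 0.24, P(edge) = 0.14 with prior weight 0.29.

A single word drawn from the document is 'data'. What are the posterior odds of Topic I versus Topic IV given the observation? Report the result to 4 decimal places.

The posterior odds equal the prior odds times the likelihood ratio: (π_i/π_j)·(f_i(x)/f_j(x)).
Categorical probabilities:
  f_I = 0.15
  f_II = 0.31
  f_III = 0.22
  f_IV = 0.24
Odds = (0.38/0.29) × (0.15/0.24) = 1.31034 × 0.625 ≈ 0.8190

0.8190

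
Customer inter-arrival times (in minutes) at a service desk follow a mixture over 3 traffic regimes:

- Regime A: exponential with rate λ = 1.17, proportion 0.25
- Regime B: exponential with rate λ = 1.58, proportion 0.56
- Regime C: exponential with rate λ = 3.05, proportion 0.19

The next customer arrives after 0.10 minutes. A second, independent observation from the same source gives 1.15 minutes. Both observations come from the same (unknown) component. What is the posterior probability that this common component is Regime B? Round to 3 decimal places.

0.621

The responsibility of component k is π_k f_k(x) divided by Σ_j π_j f_j(x).
Since both observations come from the same component, the likelihood for component k is f_k(x₁)·f_k(x₂).
  p_A = [1.17·e^(−1.17·0.10) = 1.17·e^(−0.1170) = 1.04081] × [0.304679] = 0.317114
  p_B = [1.58·e^(−1.58·0.10) = 1.58·e^(−0.1580) = 1.34908] × [0.25677] = 0.346404
  p_C = [3.05·e^(−3.05·0.10) = 3.05·e^(−0.3050) = 2.24823] × [0.0914138] = 0.205519
Prior × likelihood for each component:
  π_A·p_A = 0.25 × 0.317114 = 0.0792786
  π_B·p_B = 0.56 × 0.346404 = 0.193986
  π_C·p_C = 0.19 × 0.205519 = 0.0390486
Denominator: 0.0792786 + 0.193986 + 0.0390486 = 0.312313
So the posterior for Regime B is 0.193986 / 0.312313 ≈ 0.621.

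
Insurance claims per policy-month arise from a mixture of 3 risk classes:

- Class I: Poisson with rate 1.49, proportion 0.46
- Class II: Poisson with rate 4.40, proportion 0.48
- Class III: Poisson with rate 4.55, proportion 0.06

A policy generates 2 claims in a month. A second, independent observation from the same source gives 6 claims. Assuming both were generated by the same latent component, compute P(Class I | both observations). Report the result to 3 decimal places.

0.047

Posterior ∝ prior × likelihood, so P(k | x) ∝ P(Z=k) f_k(x); normalise over all components.
Since both observations come from the same component, the likelihood for component k is f_k(x₁)·f_k(x₂).
  L_I = [0.250175] × [0.0034252] = 0.0008569
  L_II = [0.118845] × [0.123734] = 0.0147051
  L_III = [0.109384] × [0.130225] = 0.0142446
Unnormalised posteriors:
  P(Z=I)·L_I = 0.46 × 0.0008569 = 0.000394174
  P(Z=II)·L_II = 0.48 × 0.0147051 = 0.00705844
  P(Z=III)·L_III = 0.06 × 0.0142446 = 0.000854673
Evidence: 0.000394174 + 0.00705844 + 0.000854673 = 0.00830729
Responsibility of Class I: 0.000394174 / 0.00830729 ≈ 0.047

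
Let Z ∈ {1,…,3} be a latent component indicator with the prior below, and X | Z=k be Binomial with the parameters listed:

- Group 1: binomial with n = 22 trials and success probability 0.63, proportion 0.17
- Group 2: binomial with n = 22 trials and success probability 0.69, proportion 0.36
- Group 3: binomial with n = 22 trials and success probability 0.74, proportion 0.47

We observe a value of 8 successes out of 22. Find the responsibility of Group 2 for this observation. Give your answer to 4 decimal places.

The responsibility of component k is P(Z=k) f_k(x) divided by Σ_j P(Z=j) f_j(x).
Binomial probabilities:
  p_1 = C(22,8)·0.63^8·0.37^14 = 319770·0.0248156·9.01206e-07 = 0.00715132
  p_2 = C(22,8)·0.69^8·0.31^14 = 319770·0.0513798·7.56944e-08 = 0.00124364
  p_3 = C(22,8)·0.74^8·0.26^14 = 319770·0.0899195·6.451e-09 = 0.000185489
Weight by the priors:
  P(Z=1)·p_1 = 0.17 × 0.00715132 = 0.00121572
  P(Z=2)·p_2 = 0.36 × 0.00124364 = 0.00044771
  P(Z=3)·p_3 = 0.47 × 0.000185489 = 8.71799e-05
Denominator: 0.00121572 + 0.00044771 + 8.71799e-05 = 0.00175061
So the posterior for Group 2 is 0.00044771 / 0.00175061 ≈ 0.2557.

0.2557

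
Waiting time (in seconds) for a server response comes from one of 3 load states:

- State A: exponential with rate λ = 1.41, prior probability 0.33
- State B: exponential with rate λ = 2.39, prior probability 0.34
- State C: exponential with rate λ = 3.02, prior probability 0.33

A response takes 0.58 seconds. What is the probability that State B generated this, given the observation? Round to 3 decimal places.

Apply Bayes' rule: the posterior for each component is proportional to its prior times its likelihood at x.
Exponential densities:
  L_A = 0.622376
  L_B = 0.597556
  L_C = 0.523958
Prior × likelihood for each component:
  P(Z=A)·L_A = 0.33 × 0.622376 = 0.205384
  P(Z=B)·L_B = 0.34 × 0.597556 = 0.203169
  P(Z=C)·L_C = 0.33 × 0.523958 = 0.172906
Normaliser: 0.205384 + 0.203169 + 0.172906 = 0.58146
So the posterior for State B is 0.203169 / 0.58146 ≈ 0.349.

0.349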